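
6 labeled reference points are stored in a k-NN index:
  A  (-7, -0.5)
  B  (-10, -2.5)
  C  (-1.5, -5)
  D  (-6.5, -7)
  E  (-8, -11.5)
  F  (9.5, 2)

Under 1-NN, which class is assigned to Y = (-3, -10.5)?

D

Squared Euclidean distances:
|YA|² = (-3−(-7))² + (-10.5−(-0.5))² = 16 + 100 = 116
|YB|² = (-3−(-10))² + (-10.5−(-2.5))² = 49 + 64 = 113
|YC|² = (-3−(-1.5))² + (-10.5−(-5))² = 2.25 + 30.25 = 32.5
|YD|² = (-3−(-6.5))² + (-10.5−(-7))² = 12.25 + 12.25 = 24.5
|YE|² = (-3−(-8))² + (-10.5−(-11.5))² = 25 + 1 = 26
|YF|² = (-3−9.5)² + (-10.5−2)² = 156.25 + 156.25 = 312.5
D is nearest.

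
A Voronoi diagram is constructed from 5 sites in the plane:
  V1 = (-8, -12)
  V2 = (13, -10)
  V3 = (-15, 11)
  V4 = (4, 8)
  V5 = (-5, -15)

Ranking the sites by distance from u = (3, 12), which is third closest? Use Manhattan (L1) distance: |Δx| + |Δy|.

d(u,V1) = 11 + 24 = 35
d(u,V2) = 10 + 22 = 32
d(u,V3) = 18 + 1 = 19
d(u,V4) = 1 + 4 = 5
d(u,V5) = 8 + 27 = 35
Sorted ascending: V4, V3, V2, V1, … — the third-nearest is V2.

V2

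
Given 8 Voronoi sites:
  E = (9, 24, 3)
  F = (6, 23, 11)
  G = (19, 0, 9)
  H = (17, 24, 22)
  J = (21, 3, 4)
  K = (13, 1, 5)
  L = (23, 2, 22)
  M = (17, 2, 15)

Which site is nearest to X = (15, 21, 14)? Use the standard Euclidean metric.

H

Squared Euclidean distances:
|XE|² = 36 + 9 + 121 = 166
|XF|² = 81 + 4 + 9 = 94
|XG|² = 16 + 441 + 25 = 482
|XH|² = 4 + 9 + 64 = 77
|XJ|² = 36 + 324 + 100 = 460
|XK|² = 4 + 400 + 81 = 485
|XL|² = 64 + 361 + 64 = 489
|XM|² = 4 + 361 + 1 = 366
The smallest is to H, so X lies in the Voronoi region of H.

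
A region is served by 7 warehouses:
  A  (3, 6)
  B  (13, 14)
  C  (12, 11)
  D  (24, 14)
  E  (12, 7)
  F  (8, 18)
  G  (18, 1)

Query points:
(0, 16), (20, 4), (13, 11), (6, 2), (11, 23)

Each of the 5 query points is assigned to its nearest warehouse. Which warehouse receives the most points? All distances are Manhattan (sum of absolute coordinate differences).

F

(0, 16) — d to each: A:13, B:15, C:17, D:26, E:21, F:10, G:33 → nearest is F
(20, 4) — d to each: A:19, B:17, C:15, D:14, E:11, F:26, G:5 → nearest is G
(13, 11) — d to each: A:15, B:3, C:1, D:14, E:5, F:12, G:15 → nearest is C
(6, 2) — d to each: A:7, B:19, C:15, D:30, E:11, F:18, G:13 → nearest is A
(11, 23) — d to each: A:25, B:11, C:13, D:22, E:17, F:8, G:29 → nearest is F
Tally — A:1, C:1, F:2, G:1. F captures the most (2).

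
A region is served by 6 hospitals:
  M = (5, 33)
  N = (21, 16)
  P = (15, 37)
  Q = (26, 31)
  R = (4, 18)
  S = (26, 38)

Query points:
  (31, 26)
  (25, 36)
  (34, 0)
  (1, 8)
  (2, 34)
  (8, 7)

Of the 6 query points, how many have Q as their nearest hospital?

(31, 26) — d² to each: M:725, N:200, P:377, Q:50, R:793, S:169 → nearest is Q
(25, 36) — d² to each: M:409, N:416, P:101, Q:26, R:765, S:5 → nearest is S
(34, 0) — d² to each: M:1930, N:425, P:1730, Q:1025, R:1224, S:1508 → nearest is N
(1, 8) — d² to each: M:641, N:464, P:1037, Q:1154, R:109, S:1525 → nearest is R
(2, 34) — d² to each: M:10, N:685, P:178, Q:585, R:260, S:592 → nearest is M
(8, 7) — d² to each: M:685, N:250, P:949, Q:900, R:137, S:1285 → nearest is R
1 of the 6 points has Q as nearest.

1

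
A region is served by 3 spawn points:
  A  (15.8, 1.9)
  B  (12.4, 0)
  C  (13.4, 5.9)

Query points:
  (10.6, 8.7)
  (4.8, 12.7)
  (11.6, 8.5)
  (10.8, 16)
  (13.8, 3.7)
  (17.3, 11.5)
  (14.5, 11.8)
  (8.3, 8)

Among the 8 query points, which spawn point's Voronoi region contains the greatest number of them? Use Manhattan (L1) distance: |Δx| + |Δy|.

(10.6, 8.7) — d to each: A:12, B:10.5, C:5.6 → nearest is C
(4.8, 12.7) — d to each: A:21.8, B:20.3, C:15.4 → nearest is C
(11.6, 8.5) — d to each: A:10.8, B:9.3, C:4.4 → nearest is C
(10.8, 16) — d to each: A:19.1, B:17.6, C:12.7 → nearest is C
(13.8, 3.7) — d to each: A:3.8, B:5.1, C:2.6 → nearest is C
(17.3, 11.5) — d to each: A:11.1, B:16.4, C:9.5 → nearest is C
(14.5, 11.8) — d to each: A:11.2, B:13.9, C:7 → nearest is C
(8.3, 8) — d to each: A:13.6, B:12.1, C:7.2 → nearest is C
Tally — C:8. C captures the most (8).

C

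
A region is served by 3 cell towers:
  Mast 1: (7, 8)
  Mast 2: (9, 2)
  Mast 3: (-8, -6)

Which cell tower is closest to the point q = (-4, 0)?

Squared Euclidean distances:
d²(q, Mast 1) = (-4−7)² + (0−8)² = 121 + 64 = 185
d²(q, Mast 2) = (-4−9)² + (0−2)² = 169 + 4 = 173
d²(q, Mast 3) = (-4−(-8))² + (0−(-6))² = 16 + 36 = 52
Mast 3 is nearest.

Mast 3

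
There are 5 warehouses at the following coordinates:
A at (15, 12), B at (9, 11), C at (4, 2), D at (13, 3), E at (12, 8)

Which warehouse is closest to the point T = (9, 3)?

Squared Euclidean distances:
|TA|² = (9−15)² + (3−12)² = 36 + 81 = 117
|TB|² = (9−9)² + (3−11)² = 0 + 64 = 64
|TC|² = (9−4)² + (3−2)² = 25 + 1 = 26
|TD|² = (9−13)² + (3−3)² = 16 + 0 = 16
|TE|² = (9−12)² + (3−8)² = 9 + 25 = 34
D is nearest.

D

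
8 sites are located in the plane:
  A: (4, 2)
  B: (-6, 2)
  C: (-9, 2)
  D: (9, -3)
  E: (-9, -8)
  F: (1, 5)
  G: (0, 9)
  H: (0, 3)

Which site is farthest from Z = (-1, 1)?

E

Since √ is increasing, it suffices to compare squared distances:
|ZA|² = 25 + 1 = 26
|ZB|² = 25 + 1 = 26
|ZC|² = 64 + 1 = 65
|ZD|² = 100 + 16 = 116
|ZE|² = 64 + 81 = 145
|ZF|² = 4 + 16 = 20
|ZG|² = 1 + 64 = 65
|ZH|² = 1 + 4 = 5
The largest is to E.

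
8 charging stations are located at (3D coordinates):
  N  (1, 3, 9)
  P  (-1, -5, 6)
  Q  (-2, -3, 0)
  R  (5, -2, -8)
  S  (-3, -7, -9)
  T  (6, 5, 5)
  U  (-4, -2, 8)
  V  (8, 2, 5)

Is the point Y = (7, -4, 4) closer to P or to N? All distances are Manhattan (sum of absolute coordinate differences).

P

d(Y,P) = |7−(-1)| + |-4−(-5)| + |4−6| = 8 + 1 + 2 = 11
d(Y,N) = |7−1| + |-4−3| + |4−9| = 6 + 7 + 5 = 18
11 < 18, so P is closer.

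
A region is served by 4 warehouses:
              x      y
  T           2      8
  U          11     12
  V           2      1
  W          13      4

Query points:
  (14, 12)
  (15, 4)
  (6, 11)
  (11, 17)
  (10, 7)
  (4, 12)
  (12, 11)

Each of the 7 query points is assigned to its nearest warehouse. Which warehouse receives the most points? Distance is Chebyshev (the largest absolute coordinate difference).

U

(14, 12) — d to each: T:12, U:3, V:12, W:8 → nearest is U
(15, 4) — d to each: T:13, U:8, V:13, W:2 → nearest is W
(6, 11) — d to each: T:4, U:5, V:10, W:7 → nearest is T
(11, 17) — d to each: T:9, U:5, V:16, W:13 → nearest is U
(10, 7) — d to each: T:8, U:5, V:8, W:3 → nearest is W
(4, 12) — d to each: T:4, U:7, V:11, W:9 → nearest is T
(12, 11) — d to each: T:10, U:1, V:10, W:7 → nearest is U
Tally — T:2, U:3, W:2. U captures the most (3).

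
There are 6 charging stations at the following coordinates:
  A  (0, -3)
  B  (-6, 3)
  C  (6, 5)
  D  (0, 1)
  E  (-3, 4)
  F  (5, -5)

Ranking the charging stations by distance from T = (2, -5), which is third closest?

Squared Euclidean distances:
|TA|² = (2−0)² + (-5−(-3))² = 4 + 4 = 8
|TB|² = (2−(-6))² + (-5−3)² = 64 + 64 = 128
|TC|² = (2−6)² + (-5−5)² = 16 + 100 = 116
|TD|² = (2−0)² + (-5−1)² = 4 + 36 = 40
|TE|² = (2−(-3))² + (-5−4)² = 25 + 81 = 106
|TF|² = (2−5)² + (-5−(-5))² = 9 + 0 = 9
Sorted ascending: A, F, D, E, … — the third-nearest is D.

D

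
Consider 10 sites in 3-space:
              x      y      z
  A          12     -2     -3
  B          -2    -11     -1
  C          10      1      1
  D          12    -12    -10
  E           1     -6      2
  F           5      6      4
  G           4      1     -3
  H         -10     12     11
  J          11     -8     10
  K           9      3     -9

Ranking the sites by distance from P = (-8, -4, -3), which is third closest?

Since √ is increasing, it suffices to compare squared distances:
|PA|² = 400 + 4 + 0 = 404
|PB|² = 36 + 49 + 4 = 89
|PC|² = 324 + 25 + 16 = 365
|PD|² = 400 + 64 + 49 = 513
|PE|² = 81 + 4 + 25 = 110
|PF|² = 169 + 100 + 49 = 318
|PG|² = 144 + 25 + 0 = 169
|PH|² = 4 + 256 + 196 = 456
|PJ|² = 361 + 16 + 169 = 546
|PK|² = 289 + 49 + 36 = 374
Sorted ascending: B, E, G, F, … — the third-nearest is G.

G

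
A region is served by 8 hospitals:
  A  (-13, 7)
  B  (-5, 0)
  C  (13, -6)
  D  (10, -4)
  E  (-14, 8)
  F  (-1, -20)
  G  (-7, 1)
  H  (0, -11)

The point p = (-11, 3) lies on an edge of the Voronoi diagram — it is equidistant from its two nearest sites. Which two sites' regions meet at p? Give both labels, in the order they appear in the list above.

Squared distances from p to each site:
|pA|² = (-11−(-13))² + (3−7)² = 4 + 16 = 20
|pB|² = (-11−(-5))² + (3−0)² = 36 + 9 = 45
|pC|² = (-11−13)² + (3−(-6))² = 576 + 81 = 657
|pD|² = (-11−10)² + (3−(-4))² = 441 + 49 = 490
|pE|² = (-11−(-14))² + (3−8)² = 9 + 25 = 34
|pF|² = (-11−(-1))² + (3−(-20))² = 100 + 529 = 629
|pG|² = (-11−(-7))² + (3−1)² = 16 + 4 = 20
|pH|² = (-11−0)² + (3−(-11))² = 121 + 196 = 317
p is equidistant from A and G (both at squared distance 20), and every other site is strictly farther — so p lies on the A–G Voronoi edge.

A and G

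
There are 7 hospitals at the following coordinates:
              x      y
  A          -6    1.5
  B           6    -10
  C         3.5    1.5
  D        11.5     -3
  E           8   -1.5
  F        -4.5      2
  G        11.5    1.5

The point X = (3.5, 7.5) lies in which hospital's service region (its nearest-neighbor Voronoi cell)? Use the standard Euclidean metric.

C

Compare squared distances (the ordering matches that of the actual distances):
|XA|² = 90.25 + 36 = 126.25
|XB|² = 6.25 + 306.25 = 312.5
|XC|² = 0 + 36 = 36
|XD|² = 64 + 110.25 = 174.25
|XE|² = 20.25 + 81 = 101.25
|XF|² = 64 + 30.25 = 94.25
|XG|² = 64 + 36 = 100
The smallest is to C, so X lies in the Voronoi region of C.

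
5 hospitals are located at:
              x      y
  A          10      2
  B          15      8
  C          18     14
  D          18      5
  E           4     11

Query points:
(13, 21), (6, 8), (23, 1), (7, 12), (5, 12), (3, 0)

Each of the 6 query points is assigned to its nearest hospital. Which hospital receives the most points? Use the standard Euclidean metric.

E

(13, 21) — d² to each: A:370, B:173, C:74, D:281, E:181 → nearest is C
(6, 8) — d² to each: A:52, B:81, C:180, D:153, E:13 → nearest is E
(23, 1) — d² to each: A:170, B:113, C:194, D:41, E:461 → nearest is D
(7, 12) — d² to each: A:109, B:80, C:125, D:170, E:10 → nearest is E
(5, 12) — d² to each: A:125, B:116, C:173, D:218, E:2 → nearest is E
(3, 0) — d² to each: A:53, B:208, C:421, D:250, E:122 → nearest is A
Tally — A:1, C:1, D:1, E:3. E captures the most (3).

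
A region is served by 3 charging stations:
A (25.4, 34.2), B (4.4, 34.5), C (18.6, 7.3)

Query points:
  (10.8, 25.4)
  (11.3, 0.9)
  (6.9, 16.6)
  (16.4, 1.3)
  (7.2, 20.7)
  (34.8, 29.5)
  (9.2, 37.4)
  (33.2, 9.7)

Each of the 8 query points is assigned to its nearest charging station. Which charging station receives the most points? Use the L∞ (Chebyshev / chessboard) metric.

(10.8, 25.4) — d to each: A:14.6, B:9.1, C:18.1 → nearest is B
(11.3, 0.9) — d to each: A:33.3, B:33.6, C:7.3 → nearest is C
(6.9, 16.6) — d to each: A:18.5, B:17.9, C:11.7 → nearest is C
(16.4, 1.3) — d to each: A:32.9, B:33.2, C:6 → nearest is C
(7.2, 20.7) — d to each: A:18.2, B:13.8, C:13.4 → nearest is C
(34.8, 29.5) — d to each: A:9.4, B:30.4, C:22.2 → nearest is A
(9.2, 37.4) — d to each: A:16.2, B:4.8, C:30.1 → nearest is B
(33.2, 9.7) — d to each: A:24.5, B:28.8, C:14.6 → nearest is C
Tally — A:1, B:2, C:5. C captures the most (5).

C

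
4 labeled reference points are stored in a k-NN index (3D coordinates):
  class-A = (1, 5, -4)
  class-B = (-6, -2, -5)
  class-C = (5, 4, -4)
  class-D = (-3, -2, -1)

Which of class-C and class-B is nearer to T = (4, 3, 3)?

class-C

Compare squared distances:
d²(T, class-C) = (4−5)² + (3−4)² + (3−(-4))² = 1 + 1 + 49 = 51
d²(T, class-B) = (4−(-6))² + (3−(-2))² + (3−(-5))² = 100 + 25 + 64 = 189
51 < 189, so class-C is closer.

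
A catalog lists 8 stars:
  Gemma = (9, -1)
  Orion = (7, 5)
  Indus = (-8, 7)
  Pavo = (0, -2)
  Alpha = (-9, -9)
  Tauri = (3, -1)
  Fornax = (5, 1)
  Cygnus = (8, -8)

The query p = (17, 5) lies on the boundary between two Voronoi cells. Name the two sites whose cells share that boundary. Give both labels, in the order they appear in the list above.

Gemma and Orion

Squared distances from p to each site:
d²(p, Gemma) = 64 + 36 = 100
d²(p, Orion) = 100 + 0 = 100
d²(p, Indus) = 625 + 4 = 629
d²(p, Pavo) = 289 + 49 = 338
d²(p, Alpha) = 676 + 196 = 872
d²(p, Tauri) = 196 + 36 = 232
d²(p, Fornax) = 144 + 16 = 160
d²(p, Cygnus) = 81 + 169 = 250
p is equidistant from Gemma and Orion (both at squared distance 100), and every other site is strictly farther — so p lies on the Gemma–Orion Voronoi edge.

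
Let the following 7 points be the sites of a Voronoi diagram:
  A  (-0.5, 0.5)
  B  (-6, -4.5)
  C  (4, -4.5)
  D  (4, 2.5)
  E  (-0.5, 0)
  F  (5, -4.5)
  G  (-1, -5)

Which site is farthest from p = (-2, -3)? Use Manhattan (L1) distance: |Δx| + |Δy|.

D

d(p,A) = |-2−(-0.5)| + |-3−0.5| = 1.5 + 3.5 = 5
d(p,B) = |-2−(-6)| + |-3−(-4.5)| = 4 + 1.5 = 5.5
d(p,C) = |-2−4| + |-3−(-4.5)| = 6 + 1.5 = 7.5
d(p,D) = |-2−4| + |-3−2.5| = 6 + 5.5 = 11.5
d(p,E) = |-2−(-0.5)| + |-3−0| = 1.5 + 3 = 4.5
d(p,F) = |-2−5| + |-3−(-4.5)| = 7 + 1.5 = 8.5
d(p,G) = |-2−(-1)| + |-3−(-5)| = 1 + 2 = 3
The largest is to D.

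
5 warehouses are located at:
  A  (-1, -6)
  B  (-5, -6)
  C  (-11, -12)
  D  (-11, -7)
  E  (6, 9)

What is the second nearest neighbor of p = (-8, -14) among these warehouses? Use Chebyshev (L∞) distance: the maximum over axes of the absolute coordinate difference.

D

d(p,A) = max(7, 8) = 8
d(p,B) = max(3, 8) = 8
d(p,C) = max(3, 2) = 3
d(p,D) = max(3, 7) = 7
d(p,E) = max(14, 23) = 23
Sorted ascending: C, D, A, … — the second-nearest is D.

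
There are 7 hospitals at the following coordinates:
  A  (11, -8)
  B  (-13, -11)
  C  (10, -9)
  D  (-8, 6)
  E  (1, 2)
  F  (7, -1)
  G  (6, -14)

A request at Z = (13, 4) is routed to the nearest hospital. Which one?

F

Compare squared distances (the ordering matches that of the actual distances):
|ZA|² = 4 + 144 = 148
|ZB|² = 676 + 225 = 901
|ZC|² = 9 + 169 = 178
|ZD|² = 441 + 4 = 445
|ZE|² = 144 + 4 = 148
|ZF|² = 36 + 25 = 61
|ZG|² = 49 + 324 = 373
The smallest is to F, so Z lies in the Voronoi region of F.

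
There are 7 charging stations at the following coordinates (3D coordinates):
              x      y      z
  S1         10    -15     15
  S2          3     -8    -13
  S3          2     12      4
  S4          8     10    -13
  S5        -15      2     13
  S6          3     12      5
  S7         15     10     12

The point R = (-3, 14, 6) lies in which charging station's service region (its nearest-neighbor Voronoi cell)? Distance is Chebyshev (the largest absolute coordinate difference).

S3

d(R,S1) = max(13, 29, 9) = 29
d(R,S2) = max(6, 22, 19) = 22
d(R,S3) = max(5, 2, 2) = 5
d(R,S4) = max(11, 4, 19) = 19
d(R,S5) = max(12, 12, 7) = 12
d(R,S6) = max(6, 2, 1) = 6
d(R,S7) = max(18, 4, 6) = 18
S3 is nearest.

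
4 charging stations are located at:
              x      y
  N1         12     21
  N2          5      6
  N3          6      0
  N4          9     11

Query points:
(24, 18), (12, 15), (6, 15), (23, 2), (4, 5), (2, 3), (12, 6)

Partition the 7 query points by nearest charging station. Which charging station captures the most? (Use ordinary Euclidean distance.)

N4

(24, 18) — d² to each: N1:153, N2:505, N3:648, N4:274 → nearest is N1
(12, 15) — d² to each: N1:36, N2:130, N3:261, N4:25 → nearest is N4
(6, 15) — d² to each: N1:72, N2:82, N3:225, N4:25 → nearest is N4
(23, 2) — d² to each: N1:482, N2:340, N3:293, N4:277 → nearest is N4
(4, 5) — d² to each: N1:320, N2:2, N3:29, N4:61 → nearest is N2
(2, 3) — d² to each: N1:424, N2:18, N3:25, N4:113 → nearest is N2
(12, 6) — d² to each: N1:225, N2:49, N3:72, N4:34 → nearest is N4
Tally — N1:1, N2:2, N4:4. N4 captures the most (4).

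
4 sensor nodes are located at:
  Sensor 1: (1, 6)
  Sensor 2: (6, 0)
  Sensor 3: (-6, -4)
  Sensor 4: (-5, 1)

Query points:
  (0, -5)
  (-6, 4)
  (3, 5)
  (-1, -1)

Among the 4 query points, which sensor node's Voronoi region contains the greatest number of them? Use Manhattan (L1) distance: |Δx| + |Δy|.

(0, -5) — d to each: Sensor 1:12, Sensor 2:11, Sensor 3:7, Sensor 4:11 → nearest is Sensor 3
(-6, 4) — d to each: Sensor 1:9, Sensor 2:16, Sensor 3:8, Sensor 4:4 → nearest is Sensor 4
(3, 5) — d to each: Sensor 1:3, Sensor 2:8, Sensor 3:18, Sensor 4:12 → nearest is Sensor 1
(-1, -1) — d to each: Sensor 1:9, Sensor 2:8, Sensor 3:8, Sensor 4:6 → nearest is Sensor 4
Tally — Sensor 1:1, Sensor 3:1, Sensor 4:2. Sensor 4 captures the most (2).

Sensor 4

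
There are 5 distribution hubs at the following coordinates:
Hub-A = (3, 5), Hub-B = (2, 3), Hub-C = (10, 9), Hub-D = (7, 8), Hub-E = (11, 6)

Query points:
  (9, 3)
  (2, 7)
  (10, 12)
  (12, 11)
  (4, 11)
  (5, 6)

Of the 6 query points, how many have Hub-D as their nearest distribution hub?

(9, 3) — d² to each: Hub-A:40, Hub-B:49, Hub-C:37, Hub-D:29, Hub-E:13 → nearest is Hub-E
(2, 7) — d² to each: Hub-A:5, Hub-B:16, Hub-C:68, Hub-D:26, Hub-E:82 → nearest is Hub-A
(10, 12) — d² to each: Hub-A:98, Hub-B:145, Hub-C:9, Hub-D:25, Hub-E:37 → nearest is Hub-C
(12, 11) — d² to each: Hub-A:117, Hub-B:164, Hub-C:8, Hub-D:34, Hub-E:26 → nearest is Hub-C
(4, 11) — d² to each: Hub-A:37, Hub-B:68, Hub-C:40, Hub-D:18, Hub-E:74 → nearest is Hub-D
(5, 6) — d² to each: Hub-A:5, Hub-B:18, Hub-C:34, Hub-D:8, Hub-E:36 → nearest is Hub-A
1 of the 6 points has Hub-D as nearest.

1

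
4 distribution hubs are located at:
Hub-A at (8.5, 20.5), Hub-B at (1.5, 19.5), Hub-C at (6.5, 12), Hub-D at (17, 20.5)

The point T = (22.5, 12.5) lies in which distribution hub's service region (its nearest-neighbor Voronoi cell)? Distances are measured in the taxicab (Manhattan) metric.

d(T, Hub-A) = |22.5−8.5| + |12.5−20.5| = 14 + 8 = 22
d(T, Hub-B) = |22.5−1.5| + |12.5−19.5| = 21 + 7 = 28
d(T, Hub-C) = |22.5−6.5| + |12.5−12| = 16 + 0.5 = 16.5
d(T, Hub-D) = |22.5−17| + |12.5−20.5| = 5.5 + 8 = 13.5
The smallest is to Hub-D, so T lies in the Voronoi region of Hub-D.

Hub-D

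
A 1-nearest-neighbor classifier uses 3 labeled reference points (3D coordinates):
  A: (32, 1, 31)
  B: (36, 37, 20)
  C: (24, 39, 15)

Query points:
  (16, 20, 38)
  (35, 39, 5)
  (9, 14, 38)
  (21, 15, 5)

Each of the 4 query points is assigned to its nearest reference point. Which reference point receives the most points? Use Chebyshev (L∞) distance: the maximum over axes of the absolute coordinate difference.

A

(16, 20, 38) — d to each: A:19, B:20, C:23 → nearest is A
(35, 39, 5) — d to each: A:38, B:15, C:11 → nearest is C
(9, 14, 38) — d to each: A:23, B:27, C:25 → nearest is A
(21, 15, 5) — d to each: A:26, B:22, C:24 → nearest is B
Tally — A:2, B:1, C:1. A captures the most (2).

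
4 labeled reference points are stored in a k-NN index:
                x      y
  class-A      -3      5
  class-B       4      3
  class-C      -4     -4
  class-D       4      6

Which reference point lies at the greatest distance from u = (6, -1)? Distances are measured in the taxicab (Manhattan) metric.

class-A

d(u, class-A) = |6−(-3)| + |-1−5| = 9 + 6 = 15
d(u, class-B) = |6−4| + |-1−3| = 2 + 4 = 6
d(u, class-C) = |6−(-4)| + |-1−(-4)| = 10 + 3 = 13
d(u, class-D) = |6−4| + |-1−6| = 2 + 7 = 9
The largest is to class-A.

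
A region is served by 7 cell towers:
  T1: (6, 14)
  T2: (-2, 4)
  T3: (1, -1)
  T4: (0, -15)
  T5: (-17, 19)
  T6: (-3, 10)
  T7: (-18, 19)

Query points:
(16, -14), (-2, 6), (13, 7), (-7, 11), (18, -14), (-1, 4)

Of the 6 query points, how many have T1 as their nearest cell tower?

(16, -14) — d² to each: T1:884, T2:648, T3:394, T4:257, T5:2178, T6:937, T7:2245 → nearest is T4
(-2, 6) — d² to each: T1:128, T2:4, T3:58, T4:445, T5:394, T6:17, T7:425 → nearest is T2
(13, 7) — d² to each: T1:98, T2:234, T3:208, T4:653, T5:1044, T6:265, T7:1105 → nearest is T1
(-7, 11) — d² to each: T1:178, T2:74, T3:208, T4:725, T5:164, T6:17, T7:185 → nearest is T6
(18, -14) — d² to each: T1:928, T2:724, T3:458, T4:325, T5:2314, T6:1017, T7:2385 → nearest is T4
(-1, 4) — d² to each: T1:149, T2:1, T3:29, T4:362, T5:481, T6:40, T7:514 → nearest is T2
1 of the 6 points has T1 as nearest.

1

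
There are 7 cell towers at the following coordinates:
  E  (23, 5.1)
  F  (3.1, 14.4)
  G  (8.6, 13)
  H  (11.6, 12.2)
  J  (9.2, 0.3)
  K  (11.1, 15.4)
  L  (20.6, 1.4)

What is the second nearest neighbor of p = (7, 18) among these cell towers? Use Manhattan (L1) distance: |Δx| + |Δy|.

d(p,E) = |7−23| + |18−5.1| = 16 + 12.9 = 28.9
d(p,F) = |7−3.1| + |18−14.4| = 3.9 + 3.6 = 7.5
d(p,G) = |7−8.6| + |18−13| = 1.6 + 5 = 6.6
d(p,H) = |7−11.6| + |18−12.2| = 4.6 + 5.8 = 10.4
d(p,J) = |7−9.2| + |18−0.3| = 2.2 + 17.7 = 19.9
d(p,K) = |7−11.1| + |18−15.4| = 4.1 + 2.6 = 6.7
d(p,L) = |7−20.6| + |18−1.4| = 13.6 + 16.6 = 30.2
Sorted ascending: G, K, F, … — the second-nearest is K.

K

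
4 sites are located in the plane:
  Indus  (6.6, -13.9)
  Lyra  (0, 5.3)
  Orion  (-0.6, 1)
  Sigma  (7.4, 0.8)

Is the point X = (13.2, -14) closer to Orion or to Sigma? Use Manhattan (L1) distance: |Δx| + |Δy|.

Sigma

d(X, Orion) = |13.2−(-0.6)| + |-14−1| = 13.8 + 15 = 28.8
d(X, Sigma) = |13.2−7.4| + |-14−0.8| = 5.8 + 14.8 = 20.6
28.8 > 20.6, so Sigma is closer.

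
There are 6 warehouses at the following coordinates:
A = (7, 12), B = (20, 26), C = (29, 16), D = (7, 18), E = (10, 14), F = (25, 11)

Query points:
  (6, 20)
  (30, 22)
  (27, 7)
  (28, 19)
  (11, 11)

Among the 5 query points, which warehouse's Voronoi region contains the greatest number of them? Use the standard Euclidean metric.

(6, 20) — d² to each: A:65, B:232, C:545, D:5, E:52, F:442 → nearest is D
(30, 22) — d² to each: A:629, B:116, C:37, D:545, E:464, F:146 → nearest is C
(27, 7) — d² to each: A:425, B:410, C:85, D:521, E:338, F:20 → nearest is F
(28, 19) — d² to each: A:490, B:113, C:10, D:442, E:349, F:73 → nearest is C
(11, 11) — d² to each: A:17, B:306, C:349, D:65, E:10, F:196 → nearest is E
Tally — C:2, D:1, E:1, F:1. C captures the most (2).

C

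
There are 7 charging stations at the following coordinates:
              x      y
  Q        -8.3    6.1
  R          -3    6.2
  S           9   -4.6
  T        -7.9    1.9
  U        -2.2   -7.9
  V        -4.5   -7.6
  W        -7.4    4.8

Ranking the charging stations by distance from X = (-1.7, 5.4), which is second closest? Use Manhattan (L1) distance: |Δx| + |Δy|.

W

d(X,Q) = |-1.7−(-8.3)| + |5.4−6.1| = 6.6 + 0.7 = 7.3
d(X,R) = |-1.7−(-3)| + |5.4−6.2| = 1.3 + 0.8 = 2.1
d(X,S) = |-1.7−9| + |5.4−(-4.6)| = 10.7 + 10 = 20.7
d(X,T) = |-1.7−(-7.9)| + |5.4−1.9| = 6.2 + 3.5 = 9.7
d(X,U) = |-1.7−(-2.2)| + |5.4−(-7.9)| = 0.5 + 13.3 = 13.8
d(X,V) = |-1.7−(-4.5)| + |5.4−(-7.6)| = 2.8 + 13 = 15.8
d(X,W) = |-1.7−(-7.4)| + |5.4−4.8| = 5.7 + 0.6 = 6.3
Sorted ascending: R, W, Q, … — the second-nearest is W.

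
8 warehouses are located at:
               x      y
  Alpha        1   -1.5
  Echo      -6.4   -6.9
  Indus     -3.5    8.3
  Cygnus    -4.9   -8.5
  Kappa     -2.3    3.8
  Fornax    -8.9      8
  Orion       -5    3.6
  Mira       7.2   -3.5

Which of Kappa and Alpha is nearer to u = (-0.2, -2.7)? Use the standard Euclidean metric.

Alpha

Compare squared distances:
d²(u, Kappa) = (-0.2−(-2.3))² + (-2.7−3.8)² = 4.41 + 42.25 = 46.66
d²(u, Alpha) = (-0.2−1)² + (-2.7−(-1.5))² = 1.44 + 1.44 = 2.88
46.66 > 2.88, so Alpha is closer.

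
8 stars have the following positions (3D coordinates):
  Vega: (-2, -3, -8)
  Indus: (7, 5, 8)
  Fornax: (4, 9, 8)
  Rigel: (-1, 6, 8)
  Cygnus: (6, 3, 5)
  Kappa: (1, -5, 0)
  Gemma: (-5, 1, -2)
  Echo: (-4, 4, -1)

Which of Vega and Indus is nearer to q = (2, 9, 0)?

Compare squared distances:
d²(q, Vega) = (2−(-2))² + (9−(-3))² + (0−(-8))² = 16 + 144 + 64 = 224
d²(q, Indus) = (2−7)² + (9−5)² + (0−8)² = 25 + 16 + 64 = 105
224 > 105, so Indus is closer.

Indus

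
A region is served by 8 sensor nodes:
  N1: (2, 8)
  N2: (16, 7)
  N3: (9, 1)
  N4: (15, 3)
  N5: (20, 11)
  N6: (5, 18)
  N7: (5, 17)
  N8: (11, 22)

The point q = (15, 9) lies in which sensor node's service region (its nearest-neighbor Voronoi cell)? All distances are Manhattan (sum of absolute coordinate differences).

d(q,N1) = 13 + 1 = 14
d(q,N2) = 1 + 2 = 3
d(q,N3) = 6 + 8 = 14
d(q,N4) = 0 + 6 = 6
d(q,N5) = 5 + 2 = 7
d(q,N6) = 10 + 9 = 19
d(q,N7) = 10 + 8 = 18
d(q,N8) = 4 + 13 = 17
Minimum is at N2.

N2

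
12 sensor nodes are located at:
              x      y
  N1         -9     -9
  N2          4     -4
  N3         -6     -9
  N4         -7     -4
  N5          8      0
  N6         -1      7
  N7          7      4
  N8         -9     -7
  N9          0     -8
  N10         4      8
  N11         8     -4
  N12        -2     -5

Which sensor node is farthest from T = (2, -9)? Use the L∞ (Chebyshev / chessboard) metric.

d(T,N1) = max(11, 0) = 11
d(T,N2) = max(2, 5) = 5
d(T,N3) = max(8, 0) = 8
d(T,N4) = max(9, 5) = 9
d(T,N5) = max(6, 9) = 9
d(T,N6) = max(3, 16) = 16
d(T,N7) = max(5, 13) = 13
d(T,N8) = max(11, 2) = 11
d(T,N9) = max(2, 1) = 2
d(T, N10) = max(2, 17) = 17
d(T, N11) = max(6, 5) = 6
d(T, N12) = max(4, 4) = 4
The largest is to N10.

N10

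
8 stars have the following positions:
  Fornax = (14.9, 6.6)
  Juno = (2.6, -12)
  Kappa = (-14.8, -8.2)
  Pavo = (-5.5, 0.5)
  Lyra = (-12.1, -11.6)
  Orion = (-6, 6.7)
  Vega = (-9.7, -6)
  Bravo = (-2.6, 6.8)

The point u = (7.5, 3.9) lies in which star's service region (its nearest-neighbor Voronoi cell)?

Fornax

Compare squared distances (the ordering matches that of the actual distances):
d²(u, Fornax) = 54.76 + 7.29 = 62.05
d²(u, Juno) = 24.01 + 252.81 = 276.82
d²(u, Kappa) = 497.29 + 146.41 = 643.7
d²(u, Pavo) = 169 + 11.56 = 180.56
d²(u, Lyra) = 384.16 + 240.25 = 624.41
d²(u, Orion) = 182.25 + 7.84 = 190.09
d²(u, Vega) = 295.84 + 98.01 = 393.85
d²(u, Bravo) = 102.01 + 8.41 = 110.42
Fornax is nearest.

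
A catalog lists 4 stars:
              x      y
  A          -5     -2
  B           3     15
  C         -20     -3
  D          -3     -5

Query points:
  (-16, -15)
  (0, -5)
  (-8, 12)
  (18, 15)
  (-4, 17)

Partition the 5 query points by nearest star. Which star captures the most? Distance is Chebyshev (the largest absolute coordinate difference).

(-16, -15) — d to each: A:13, B:30, C:12, D:13 → nearest is C
(0, -5) — d to each: A:5, B:20, C:20, D:3 → nearest is D
(-8, 12) — d to each: A:14, B:11, C:15, D:17 → nearest is B
(18, 15) — d to each: A:23, B:15, C:38, D:21 → nearest is B
(-4, 17) — d to each: A:19, B:7, C:20, D:22 → nearest is B
Tally — B:3, C:1, D:1. B captures the most (3).

B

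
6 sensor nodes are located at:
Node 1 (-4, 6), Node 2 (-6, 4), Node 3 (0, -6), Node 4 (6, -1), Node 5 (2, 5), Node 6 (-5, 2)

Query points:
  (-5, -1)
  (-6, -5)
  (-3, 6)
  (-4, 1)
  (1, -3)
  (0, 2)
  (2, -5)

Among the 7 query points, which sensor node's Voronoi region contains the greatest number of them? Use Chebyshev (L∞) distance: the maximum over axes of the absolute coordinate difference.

Node 3

(-5, -1) — d to each: Node 1:7, Node 2:5, Node 3:5, Node 4:11, Node 5:7, Node 6:3 → nearest is Node 6
(-6, -5) — d to each: Node 1:11, Node 2:9, Node 3:6, Node 4:12, Node 5:10, Node 6:7 → nearest is Node 3
(-3, 6) — d to each: Node 1:1, Node 2:3, Node 3:12, Node 4:9, Node 5:5, Node 6:4 → nearest is Node 1
(-4, 1) — d to each: Node 1:5, Node 2:3, Node 3:7, Node 4:10, Node 5:6, Node 6:1 → nearest is Node 6
(1, -3) — d to each: Node 1:9, Node 2:7, Node 3:3, Node 4:5, Node 5:8, Node 6:6 → nearest is Node 3
(0, 2) — d to each: Node 1:4, Node 2:6, Node 3:8, Node 4:6, Node 5:3, Node 6:5 → nearest is Node 5
(2, -5) — d to each: Node 1:11, Node 2:9, Node 3:2, Node 4:4, Node 5:10, Node 6:7 → nearest is Node 3
Tally — Node 1:1, Node 3:3, Node 5:1, Node 6:2. Node 3 captures the most (3).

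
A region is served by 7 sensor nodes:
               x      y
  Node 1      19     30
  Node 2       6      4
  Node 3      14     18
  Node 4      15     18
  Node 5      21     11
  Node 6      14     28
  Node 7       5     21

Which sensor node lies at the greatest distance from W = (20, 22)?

Node 2

Squared Euclidean distances:
d²(W, Node 1) = 1 + 64 = 65
d²(W, Node 2) = 196 + 324 = 520
d²(W, Node 3) = 36 + 16 = 52
d²(W, Node 4) = 25 + 16 = 41
d²(W, Node 5) = 1 + 121 = 122
d²(W, Node 6) = 36 + 36 = 72
d²(W, Node 7) = 225 + 1 = 226
The largest is to Node 2.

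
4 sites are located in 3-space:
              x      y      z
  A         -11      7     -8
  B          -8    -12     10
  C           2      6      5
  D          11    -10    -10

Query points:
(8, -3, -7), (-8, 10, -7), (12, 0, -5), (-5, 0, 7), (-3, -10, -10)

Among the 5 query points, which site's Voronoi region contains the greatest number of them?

D

(8, -3, -7) — d² to each: A:462, B:626, C:261, D:67 → nearest is D
(-8, 10, -7) — d² to each: A:19, B:773, C:260, D:770 → nearest is A
(12, 0, -5) — d² to each: A:587, B:769, C:236, D:126 → nearest is D
(-5, 0, 7) — d² to each: A:310, B:162, C:89, D:645 → nearest is C
(-3, -10, -10) — d² to each: A:357, B:429, C:506, D:196 → nearest is D
Tally — A:1, C:1, D:3. D captures the most (3).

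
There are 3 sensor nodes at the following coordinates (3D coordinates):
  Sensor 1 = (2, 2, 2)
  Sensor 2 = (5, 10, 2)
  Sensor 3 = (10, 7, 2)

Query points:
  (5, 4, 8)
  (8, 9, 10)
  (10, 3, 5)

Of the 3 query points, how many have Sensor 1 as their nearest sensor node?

(5, 4, 8) — d² to each: Sensor 1:49, Sensor 2:72, Sensor 3:70 → nearest is Sensor 1
(8, 9, 10) — d² to each: Sensor 1:149, Sensor 2:74, Sensor 3:72 → nearest is Sensor 3
(10, 3, 5) — d² to each: Sensor 1:74, Sensor 2:83, Sensor 3:25 → nearest is Sensor 3
1 of the 3 points has Sensor 1 as nearest.

1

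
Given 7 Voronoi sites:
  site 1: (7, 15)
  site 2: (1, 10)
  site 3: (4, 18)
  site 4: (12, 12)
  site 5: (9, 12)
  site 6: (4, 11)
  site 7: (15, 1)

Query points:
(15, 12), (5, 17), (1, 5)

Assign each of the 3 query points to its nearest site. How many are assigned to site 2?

1

(15, 12) — d² to each: site 1:73, site 2:200, site 3:157, site 4:9, site 5:36, site 6:122, site 7:121 → nearest is site 4
(5, 17) — d² to each: site 1:8, site 2:65, site 3:2, site 4:74, site 5:41, site 6:37, site 7:356 → nearest is site 3
(1, 5) — d² to each: site 1:136, site 2:25, site 3:178, site 4:170, site 5:113, site 6:45, site 7:212 → nearest is site 2
1 of the 3 points has site 2 as nearest.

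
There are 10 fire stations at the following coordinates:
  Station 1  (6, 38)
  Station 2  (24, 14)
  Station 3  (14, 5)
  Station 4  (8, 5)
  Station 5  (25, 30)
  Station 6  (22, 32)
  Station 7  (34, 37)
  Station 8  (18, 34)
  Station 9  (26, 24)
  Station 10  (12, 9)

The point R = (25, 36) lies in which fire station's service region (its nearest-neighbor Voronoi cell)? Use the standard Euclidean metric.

Station 6

Compare squared distances (the ordering matches that of the actual distances):
d²(R, Station 1) = (25−6)² + (36−38)² = 361 + 4 = 365
d²(R, Station 2) = (25−24)² + (36−14)² = 1 + 484 = 485
d²(R, Station 3) = (25−14)² + (36−5)² = 121 + 961 = 1082
d²(R, Station 4) = (25−8)² + (36−5)² = 289 + 961 = 1250
d²(R, Station 5) = (25−25)² + (36−30)² = 0 + 36 = 36
d²(R, Station 6) = (25−22)² + (36−32)² = 9 + 16 = 25
d²(R, Station 7) = (25−34)² + (36−37)² = 81 + 1 = 82
d²(R, Station 8) = (25−18)² + (36−34)² = 49 + 4 = 53
d²(R, Station 9) = (25−26)² + (36−24)² = 1 + 144 = 145
d²(R, Station 10) = (25−12)² + (36−9)² = 169 + 729 = 898
Station 6 is nearest.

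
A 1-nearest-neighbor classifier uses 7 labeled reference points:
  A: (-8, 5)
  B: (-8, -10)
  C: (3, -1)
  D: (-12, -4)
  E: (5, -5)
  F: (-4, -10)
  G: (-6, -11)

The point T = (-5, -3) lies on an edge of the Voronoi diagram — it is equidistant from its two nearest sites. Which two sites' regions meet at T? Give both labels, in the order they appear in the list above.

D and F

Squared distances from T to each site:
|TA|² = (-5−(-8))² + (-3−5)² = 9 + 64 = 73
|TB|² = (-5−(-8))² + (-3−(-10))² = 9 + 49 = 58
|TC|² = (-5−3)² + (-3−(-1))² = 64 + 4 = 68
|TD|² = (-5−(-12))² + (-3−(-4))² = 49 + 1 = 50
|TE|² = (-5−5)² + (-3−(-5))² = 100 + 4 = 104
|TF|² = (-5−(-4))² + (-3−(-10))² = 1 + 49 = 50
|TG|² = (-5−(-6))² + (-3−(-11))² = 1 + 64 = 65
T is equidistant from D and F (both at squared distance 50), and every other site is strictly farther — so T lies on the D–F Voronoi edge.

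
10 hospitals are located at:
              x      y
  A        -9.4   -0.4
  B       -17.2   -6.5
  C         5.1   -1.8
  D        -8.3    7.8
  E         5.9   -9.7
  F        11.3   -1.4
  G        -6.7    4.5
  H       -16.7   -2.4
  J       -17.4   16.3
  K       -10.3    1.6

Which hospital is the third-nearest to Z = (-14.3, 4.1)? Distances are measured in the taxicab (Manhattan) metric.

H

d(Z,A) = |-14.3−(-9.4)| + |4.1−(-0.4)| = 4.9 + 4.5 = 9.4
d(Z,B) = |-14.3−(-17.2)| + |4.1−(-6.5)| = 2.9 + 10.6 = 13.5
d(Z,C) = |-14.3−5.1| + |4.1−(-1.8)| = 19.4 + 5.9 = 25.3
d(Z,D) = |-14.3−(-8.3)| + |4.1−7.8| = 6 + 3.7 = 9.7
d(Z,E) = |-14.3−5.9| + |4.1−(-9.7)| = 20.2 + 13.8 = 34
d(Z,F) = |-14.3−11.3| + |4.1−(-1.4)| = 25.6 + 5.5 = 31.1
d(Z,G) = |-14.3−(-6.7)| + |4.1−4.5| = 7.6 + 0.4 = 8
d(Z,H) = |-14.3−(-16.7)| + |4.1−(-2.4)| = 2.4 + 6.5 = 8.9
d(Z,J) = |-14.3−(-17.4)| + |4.1−16.3| = 3.1 + 12.2 = 15.3
d(Z,K) = |-14.3−(-10.3)| + |4.1−1.6| = 4 + 2.5 = 6.5
Sorted ascending: K, G, H, A, … — the third-nearest is H.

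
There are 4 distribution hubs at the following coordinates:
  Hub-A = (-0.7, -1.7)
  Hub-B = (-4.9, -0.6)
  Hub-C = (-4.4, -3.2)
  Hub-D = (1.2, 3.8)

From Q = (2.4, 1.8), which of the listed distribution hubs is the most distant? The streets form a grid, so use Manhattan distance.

d(Q, Hub-A) = |2.4−(-0.7)| + |1.8−(-1.7)| = 3.1 + 3.5 = 6.6
d(Q, Hub-B) = |2.4−(-4.9)| + |1.8−(-0.6)| = 7.3 + 2.4 = 9.7
d(Q, Hub-C) = |2.4−(-4.4)| + |1.8−(-3.2)| = 6.8 + 5 = 11.8
d(Q, Hub-D) = |2.4−1.2| + |1.8−3.8| = 1.2 + 2 = 3.2
The largest is to Hub-C.

Hub-C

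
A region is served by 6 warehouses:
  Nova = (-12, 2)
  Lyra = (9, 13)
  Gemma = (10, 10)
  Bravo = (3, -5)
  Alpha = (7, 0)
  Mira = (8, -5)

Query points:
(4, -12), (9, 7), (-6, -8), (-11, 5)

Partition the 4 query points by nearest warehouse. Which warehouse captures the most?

Bravo

(4, -12) — d² to each: Nova:452, Lyra:650, Gemma:520, Bravo:50, Alpha:153, Mira:65 → nearest is Bravo
(9, 7) — d² to each: Nova:466, Lyra:36, Gemma:10, Bravo:180, Alpha:53, Mira:145 → nearest is Gemma
(-6, -8) — d² to each: Nova:136, Lyra:666, Gemma:580, Bravo:90, Alpha:233, Mira:205 → nearest is Bravo
(-11, 5) — d² to each: Nova:10, Lyra:464, Gemma:466, Bravo:296, Alpha:349, Mira:461 → nearest is Nova
Tally — Nova:1, Gemma:1, Bravo:2. Bravo captures the most (2).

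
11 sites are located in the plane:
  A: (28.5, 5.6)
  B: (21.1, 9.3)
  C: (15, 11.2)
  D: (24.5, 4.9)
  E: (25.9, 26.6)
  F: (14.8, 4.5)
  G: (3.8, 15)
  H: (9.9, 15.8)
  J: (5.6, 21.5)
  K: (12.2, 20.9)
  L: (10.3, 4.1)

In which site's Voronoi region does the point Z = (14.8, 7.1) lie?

Compare squared distances (the ordering matches that of the actual distances):
|ZA|² = 187.69 + 2.25 = 189.94
|ZB|² = 39.69 + 4.84 = 44.53
|ZC|² = 0.04 + 16.81 = 16.85
|ZD|² = 94.09 + 4.84 = 98.93
|ZE|² = 123.21 + 380.25 = 503.46
|ZF|² = 0 + 6.76 = 6.76
|ZG|² = 121 + 62.41 = 183.41
|ZH|² = 24.01 + 75.69 = 99.7
|ZJ|² = 84.64 + 207.36 = 292
|ZK|² = 6.76 + 190.44 = 197.2
|ZL|² = 20.25 + 9 = 29.25
The smallest is to F, so Z lies in the Voronoi region of F.

F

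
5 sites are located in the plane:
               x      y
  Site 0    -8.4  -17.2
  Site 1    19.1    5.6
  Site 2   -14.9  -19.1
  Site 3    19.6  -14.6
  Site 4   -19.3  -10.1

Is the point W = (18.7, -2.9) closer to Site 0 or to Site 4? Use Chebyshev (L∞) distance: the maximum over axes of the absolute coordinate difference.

d(W, Site 0) = max(27.1, 14.3) = 27.1
d(W, Site 4) = max(38, 7.2) = 38
27.1 < 38, so Site 0 is closer.

Site 0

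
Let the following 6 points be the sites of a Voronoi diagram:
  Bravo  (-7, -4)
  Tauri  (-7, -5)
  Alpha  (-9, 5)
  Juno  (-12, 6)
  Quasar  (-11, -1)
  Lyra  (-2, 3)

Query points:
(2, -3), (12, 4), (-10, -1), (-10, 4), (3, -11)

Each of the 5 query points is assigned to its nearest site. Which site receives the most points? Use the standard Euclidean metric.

(2, -3) — d² to each: Bravo:82, Tauri:85, Alpha:185, Juno:277, Quasar:173, Lyra:52 → nearest is Lyra
(12, 4) — d² to each: Bravo:425, Tauri:442, Alpha:442, Juno:580, Quasar:554, Lyra:197 → nearest is Lyra
(-10, -1) — d² to each: Bravo:18, Tauri:25, Alpha:37, Juno:53, Quasar:1, Lyra:80 → nearest is Quasar
(-10, 4) — d² to each: Bravo:73, Tauri:90, Alpha:2, Juno:8, Quasar:26, Lyra:65 → nearest is Alpha
(3, -11) — d² to each: Bravo:149, Tauri:136, Alpha:400, Juno:514, Quasar:296, Lyra:221 → nearest is Tauri
Tally — Tauri:1, Alpha:1, Quasar:1, Lyra:2. Lyra captures the most (2).

Lyra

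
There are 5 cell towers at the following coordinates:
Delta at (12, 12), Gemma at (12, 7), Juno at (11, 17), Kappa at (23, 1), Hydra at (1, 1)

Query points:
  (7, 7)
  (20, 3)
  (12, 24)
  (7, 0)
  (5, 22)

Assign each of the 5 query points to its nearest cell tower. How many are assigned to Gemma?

1

(7, 7) — d² to each: Delta:50, Gemma:25, Juno:116, Kappa:292, Hydra:72 → nearest is Gemma
(20, 3) — d² to each: Delta:145, Gemma:80, Juno:277, Kappa:13, Hydra:365 → nearest is Kappa
(12, 24) — d² to each: Delta:144, Gemma:289, Juno:50, Kappa:650, Hydra:650 → nearest is Juno
(7, 0) — d² to each: Delta:169, Gemma:74, Juno:305, Kappa:257, Hydra:37 → nearest is Hydra
(5, 22) — d² to each: Delta:149, Gemma:274, Juno:61, Kappa:765, Hydra:457 → nearest is Juno
1 of the 5 points has Gemma as nearest.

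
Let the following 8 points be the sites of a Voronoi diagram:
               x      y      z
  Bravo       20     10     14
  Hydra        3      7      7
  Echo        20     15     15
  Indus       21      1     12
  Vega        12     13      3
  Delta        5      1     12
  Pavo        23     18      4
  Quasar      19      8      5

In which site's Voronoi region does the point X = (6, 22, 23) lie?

Compare squared distances (the ordering matches that of the actual distances):
d²(X, Bravo) = (6−20)² + (22−10)² + (23−14)² = 196 + 144 + 81 = 421
d²(X, Hydra) = (6−3)² + (22−7)² + (23−7)² = 9 + 225 + 256 = 490
d²(X, Echo) = (6−20)² + (22−15)² + (23−15)² = 196 + 49 + 64 = 309
d²(X, Indus) = (6−21)² + (22−1)² + (23−12)² = 225 + 441 + 121 = 787
d²(X, Vega) = (6−12)² + (22−13)² + (23−3)² = 36 + 81 + 400 = 517
d²(X, Delta) = (6−5)² + (22−1)² + (23−12)² = 1 + 441 + 121 = 563
d²(X, Pavo) = (6−23)² + (22−18)² + (23−4)² = 289 + 16 + 361 = 666
d²(X, Quasar) = (6−19)² + (22−8)² + (23−5)² = 169 + 196 + 324 = 689
The smallest is to Echo, so X lies in the Voronoi region of Echo.

Echo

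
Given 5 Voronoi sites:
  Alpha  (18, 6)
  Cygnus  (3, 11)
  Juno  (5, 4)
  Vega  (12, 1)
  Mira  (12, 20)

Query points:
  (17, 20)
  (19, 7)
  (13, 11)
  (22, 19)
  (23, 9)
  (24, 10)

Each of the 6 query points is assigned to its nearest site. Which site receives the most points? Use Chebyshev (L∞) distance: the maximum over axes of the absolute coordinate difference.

(17, 20) — d to each: Alpha:14, Cygnus:14, Juno:16, Vega:19, Mira:5 → nearest is Mira
(19, 7) — d to each: Alpha:1, Cygnus:16, Juno:14, Vega:7, Mira:13 → nearest is Alpha
(13, 11) — d to each: Alpha:5, Cygnus:10, Juno:8, Vega:10, Mira:9 → nearest is Alpha
(22, 19) — d to each: Alpha:13, Cygnus:19, Juno:17, Vega:18, Mira:10 → nearest is Mira
(23, 9) — d to each: Alpha:5, Cygnus:20, Juno:18, Vega:11, Mira:11 → nearest is Alpha
(24, 10) — d to each: Alpha:6, Cygnus:21, Juno:19, Vega:12, Mira:12 → nearest is Alpha
Tally — Alpha:4, Mira:2. Alpha captures the most (4).

Alpha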